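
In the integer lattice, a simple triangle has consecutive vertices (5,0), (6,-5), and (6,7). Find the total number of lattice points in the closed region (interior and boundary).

14

Using the shoelace formula, 2A = |[5·(-5) − 6·0] + [6·7 − 6·(-5)] + [6·0 − 5·7]| = 12, so the area is 6.
Along each edge there are gcd(|Δx|,|Δy|)+1 lattice points, so counting each shared vertex once the boundary has gcd(1,5) + gcd(0,12) + gcd(1,7) = 1+12+1 = 14.
Pick's theorem gives I = A − B/2 + 1 = 6 − 14/2 + 1 = 0, so the closed region contains I + B = 0 + 14 = 14 lattice points.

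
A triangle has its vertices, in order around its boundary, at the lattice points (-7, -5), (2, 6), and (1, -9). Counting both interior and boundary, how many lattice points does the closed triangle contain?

66

The shoelace formula gives twice the area as |[(-7)·6 − 2·(-5)] + [2·(-9) − 1·6] + [1·(-5) − (-7)·(-9)]| = 124, so the area is 62.
Summing gcd(|Δx|,|Δy|) over the edges gives the boundary count: gcd(9,11) + gcd(1,15) + gcd(8,4) = 1+1+4 = 6.
Pick's theorem gives I = A − B/2 + 1 = 62 − 6/2 + 1 = 60, so the closed region contains I + B = 60 + 6 = 66 lattice points.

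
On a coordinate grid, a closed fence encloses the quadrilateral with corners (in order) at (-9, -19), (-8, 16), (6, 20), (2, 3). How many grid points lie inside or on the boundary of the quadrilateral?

301

The shoelace formula gives twice the area as |((-9)·16 − (-8)·(-19)) + ((-8)·20 − 6·16) + (6·3 − 2·20) + (2·(-19) − (-9)·3)| = 585, so the area is 292.5.
The number of boundary lattice points is Σ gcd(|Δx|,|Δy|) = gcd(1,35) + gcd(14,4) + gcd(4,17) + gcd(11,22) = 1+2+1+11 = 15.
Pick's theorem gives I = A − B/2 + 1 = 292.5 − 15/2 + 1 = 286, so the closed region contains I + B = 286 + 15 = 301 lattice points.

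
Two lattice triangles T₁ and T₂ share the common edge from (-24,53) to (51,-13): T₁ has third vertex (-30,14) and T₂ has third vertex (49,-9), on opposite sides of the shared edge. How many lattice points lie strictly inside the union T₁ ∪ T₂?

1729

The union is the simple quadrilateral with vertices (-24,53), (-30,14), (51,-13), (49,-9) in order.
The shoelace formula gives twice the area as |[(-24)·14 − (-30)·53] + [(-30)·(-13) − 51·14] + [51·(-9) − 49·(-13)] + [49·53 − (-24)·(-9)]| = 3489, so the area is 3489/2.
The number of boundary lattice points is Σ gcd(|Δx|,|Δy|) = gcd(6,39) + gcd(81,27) + gcd(2,4) + gcd(73,62) = 3+27+2+1 = 33.
By Pick's theorem I = A − B/2 + 1 = 3489/2 − 33/2 + 1 = 1729.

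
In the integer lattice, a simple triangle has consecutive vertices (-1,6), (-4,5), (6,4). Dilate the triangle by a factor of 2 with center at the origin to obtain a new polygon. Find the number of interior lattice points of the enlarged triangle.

24

By the shoelace formula, twice the signed area is |((-1)·5 − (-4)·6) + ((-4)·4 − 6·5) + (6·6 − (-1)·4)| = 13, so the area is 13/2.
The number of boundary lattice points is Σ gcd(|Δx|,|Δy|) = gcd(3,1) + gcd(10,1) + gcd(7,2) = 1+1+1 = 3.
Scaling by 2 multiplies the area by 2² = 4 (so the new area is 26) and multiplies the boundary lattice-point count by 2, giving 6.
By Pick's theorem, the interior count of the dilated polygon is 26 − 6/2 + 1 = 24.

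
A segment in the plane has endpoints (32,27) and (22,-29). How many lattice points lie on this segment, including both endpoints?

3

The number of lattice points on a segment between lattice points is gcd(|Δx|,|Δy|) + 1 = gcd(10,56) + 1 = 2 + 1 = 3.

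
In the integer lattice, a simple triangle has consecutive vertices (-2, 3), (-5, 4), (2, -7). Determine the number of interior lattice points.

12

Using the shoelace formula, 2A = |[(-2)·4 − (-5)·3] + [(-5)·(-7) − 2·4] + [2·3 − (-2)·(-7)]| = 26, so the area is 13.
The number of boundary lattice points is Σ gcd(|Δx|,|Δy|) = gcd(3,1) + gcd(7,11) + gcd(4,10) = 1+1+2 = 4.
By Pick's theorem A = I + B/2 − 1, so I = 13 − 4/2 + 1 = 12.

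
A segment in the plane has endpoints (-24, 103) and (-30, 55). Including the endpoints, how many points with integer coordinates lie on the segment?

The number of lattice points on a segment between lattice points is gcd(|Δx|,|Δy|) + 1 = gcd(6,48) + 1 = 6 + 1 = 7.

7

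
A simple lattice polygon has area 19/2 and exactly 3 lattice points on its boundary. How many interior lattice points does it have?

9

From Pick's theorem, I = A − B/2 + 1 = 19/2 − 3/2 + 1 = 9.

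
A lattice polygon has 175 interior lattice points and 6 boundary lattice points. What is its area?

177

Pick's theorem states A = I + B/2 − 1, so A = 175 + 6/2 − 1 = 177.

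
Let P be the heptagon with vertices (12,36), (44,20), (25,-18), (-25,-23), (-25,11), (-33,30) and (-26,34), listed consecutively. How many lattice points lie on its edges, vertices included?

Along each edge there are gcd(|Δx|,|Δy|)+1 lattice points, so counting each shared vertex once the boundary has gcd(32,16) + gcd(19,38) + gcd(50,5) + gcd(0,34) + gcd(8,19) + gcd(7,4) + gcd(38,2) = 16+19+5+34+1+1+2 = 78.

78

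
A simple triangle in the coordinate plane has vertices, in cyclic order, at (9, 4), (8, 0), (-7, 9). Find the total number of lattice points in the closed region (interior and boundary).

By the shoelace formula, twice the signed area is |[9·0 − 8·4] + [8·9 − (-7)·0] + [(-7)·4 − 9·9]| = 69, so the area is 34.5.
Along each edge there are gcd(|Δx|,|Δy|)+1 lattice points, so counting each shared vertex once the boundary has gcd(1,4) + gcd(15,9) + gcd(16,5) = 1+3+1 = 5.
Pick's theorem gives I = A − B/2 + 1 = 34.5 − 5/2 + 1 = 33, so the closed region contains I + B = 33 + 5 = 38 lattice points.

38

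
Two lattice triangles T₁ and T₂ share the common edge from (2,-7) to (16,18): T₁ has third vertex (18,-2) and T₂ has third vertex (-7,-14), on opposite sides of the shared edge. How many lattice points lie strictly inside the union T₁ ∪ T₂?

227

The union is the simple quadrilateral with vertices (2,-7), (18,-2), (16,18), (-7,-14) in order.
Using the shoelace formula, 2A = |[2·(-2) − 18·(-7)] + [18·18 − 16·(-2)] + [16·(-14) − (-7)·18] + [(-7)·(-7) − 2·(-14)]| = 457, so the area is 457/2.
The number of boundary lattice points is Σ gcd(|Δx|,|Δy|) = gcd(16,5) + gcd(2,20) + gcd(23,32) + gcd(9,7) = 1+2+1+1 = 5.
By Pick's theorem I = A − B/2 + 1 = 457/2 − 5/2 + 1 = 227.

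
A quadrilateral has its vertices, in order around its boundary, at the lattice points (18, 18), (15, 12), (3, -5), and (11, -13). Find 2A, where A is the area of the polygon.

283

By the shoelace formula, twice the signed area is |[18·12 − 15·18] + [15·(-5) − 3·12] + [3·(-13) − 11·(-5)] + [11·18 − 18·(-13)]| = 283, so the area is 283/2.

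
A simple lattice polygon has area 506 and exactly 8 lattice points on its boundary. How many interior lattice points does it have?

Pick's theorem A = I + B/2 − 1 rearranges to I = A − B/2 + 1 = 506 − 8/2 + 1 = 503.

503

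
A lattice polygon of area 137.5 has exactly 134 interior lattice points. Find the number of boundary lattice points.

9

Pick's theorem gives A = I + B/2 − 1, so B = 2(A − I + 1) = 2(137.5 − 134 + 1) = 9.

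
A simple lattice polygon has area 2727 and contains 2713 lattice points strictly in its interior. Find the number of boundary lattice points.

Pick's theorem gives A = I + B/2 − 1, so B = 2(A − I + 1) = 2(2727 − 2713 + 1) = 30.

30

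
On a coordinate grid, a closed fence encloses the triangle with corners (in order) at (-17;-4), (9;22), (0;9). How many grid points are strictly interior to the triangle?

Using the shoelace formula, 2A = |((-17)·22 − 9·(-4)) + (9·9 − 0·22) + (0·(-4) − (-17)·9)| = 104, so the area is 52.
Along each edge there are gcd(|Δx|,|Δy|)+1 lattice points, so counting each shared vertex once the boundary has gcd(26,26) + gcd(9,13) + gcd(17,13) = 26+1+1 = 28.
Pick's theorem gives I = A − B/2 + 1 = 52 − 28/2 + 1 = 39.

39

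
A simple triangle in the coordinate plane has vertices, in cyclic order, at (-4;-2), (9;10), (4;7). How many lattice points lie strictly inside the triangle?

By the shoelace formula, twice the signed area is |((-4)·10 − 9·(-2)) + (9·7 − 4·10) + (4·(-2) − (-4)·7)| = 21, so the area is 21/2.
Summing gcd(|Δx|,|Δy|) over the edges gives the boundary count: gcd(13,12) + gcd(5,3) + gcd(8,9) = 1+1+1 = 3.
Pick's theorem gives I = A − B/2 + 1 = 21/2 − 3/2 + 1 = 10.

10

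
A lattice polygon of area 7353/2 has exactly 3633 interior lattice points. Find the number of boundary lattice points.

89

Pick's theorem gives A = I + B/2 − 1, so B = 2(A − I + 1) = 2(7353/2 − 3633 + 1) = 89.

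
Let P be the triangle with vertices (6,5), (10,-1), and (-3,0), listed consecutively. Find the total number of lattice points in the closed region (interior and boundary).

The shoelace formula gives twice the area as |[6·(-1) − 10·5] + [10·0 − (-3)·(-1)] + [(-3)·5 − 6·0]| = 74, so the area is 37.
Summing gcd(|Δx|,|Δy|) over the edges gives the boundary count: gcd(4,6) + gcd(13,1) + gcd(9,5) = 2+1+1 = 4.
Pick's theorem gives I = A − B/2 + 1 = 37 − 4/2 + 1 = 36, so the closed region contains I + B = 36 + 4 = 40 lattice points.

40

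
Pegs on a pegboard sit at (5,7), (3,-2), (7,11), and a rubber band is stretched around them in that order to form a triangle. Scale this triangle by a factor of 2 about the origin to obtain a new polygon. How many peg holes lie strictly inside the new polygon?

17

The shoelace formula gives twice the area as |[5·(-2) − 3·7] + [3·11 − 7·(-2)] + [7·7 − 5·11]| = 10, so the area is 5.
Along each edge there are gcd(|Δx|,|Δy|)+1 lattice points, so counting each shared vertex once the boundary has gcd(2,9) + gcd(4,13) + gcd(2,4) = 1+1+2 = 4.
Scaling by 2 multiplies the area by 2² = 4 (so the new area is 20) and multiplies the boundary lattice-point count by 2, giving 8.
By Pick's theorem, the interior count of the dilated polygon is 20 − 8/2 + 1 = 17.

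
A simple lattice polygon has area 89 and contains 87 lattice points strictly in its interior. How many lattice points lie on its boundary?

6

Pick's theorem gives A = I + B/2 − 1, so B = 2(A − I + 1) = 2(89 − 87 + 1) = 6.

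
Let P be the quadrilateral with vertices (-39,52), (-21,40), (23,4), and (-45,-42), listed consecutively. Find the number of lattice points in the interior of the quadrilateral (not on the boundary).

By the shoelace formula, twice the signed area is |[(-39)·40 − (-21)·52] + [(-21)·4 − 23·40] + [23·(-42) − (-45)·4] + [(-45)·52 − (-39)·(-42)]| = 6236, so the area is 3118.
The number of boundary lattice points is Σ gcd(|Δx|,|Δy|) = gcd(18,12) + gcd(44,36) + gcd(68,46) + gcd(6,94) = 6+4+2+2 = 14.
By Pick's theorem A = I + B/2 − 1, so I = 3118 − 14/2 + 1 = 3112.

3112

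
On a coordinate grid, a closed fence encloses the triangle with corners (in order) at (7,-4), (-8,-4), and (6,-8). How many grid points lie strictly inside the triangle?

Using the shoelace formula, 2A = |(7·(-4) − (-8)·(-4)) + ((-8)·(-8) − 6·(-4)) + (6·(-4) − 7·(-8))| = 60, so the area is 30.
The number of boundary lattice points is Σ gcd(|Δx|,|Δy|) = gcd(15,0) + gcd(14,4) + gcd(1,4) = 15+2+1 = 18.
By Pick's theorem A = I + B/2 − 1, so I = 30 − 18/2 + 1 = 22.

22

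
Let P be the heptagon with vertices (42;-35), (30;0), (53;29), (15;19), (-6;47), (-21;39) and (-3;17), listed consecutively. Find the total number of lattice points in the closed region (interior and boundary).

Using the shoelace formula, 2A = |(42·0 − 30·(-35)) + (30·29 − 53·0) + (53·19 − 15·29) + (15·47 − (-6)·19) + ((-6)·39 − (-21)·47) + ((-21)·17 − (-3)·39) + ((-3)·(-35) − 42·17)| = 3215, so the area is 3215/2.
Summing gcd(|Δx|,|Δy|) over the edges gives the boundary count: gcd(12,35) + gcd(23,29) + gcd(38,10) + gcd(21,28) + gcd(15,8) + gcd(18,22) + gcd(45,52) = 1+1+2+7+1+2+1 = 15.
Pick's theorem gives I = A − B/2 + 1 = 3215/2 − 15/2 + 1 = 1601, so the closed region contains I + B = 1601 + 15 = 1616 lattice points.

1616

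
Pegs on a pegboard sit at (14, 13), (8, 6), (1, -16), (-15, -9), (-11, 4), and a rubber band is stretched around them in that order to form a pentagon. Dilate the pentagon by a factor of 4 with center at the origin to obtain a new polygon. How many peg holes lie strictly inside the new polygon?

6079

The shoelace formula gives twice the area as |[14·6 − 8·13] + [8·(-16) − 1·6] + [1·(-9) − (-15)·(-16)] + [(-15)·4 − (-11)·(-9)] + [(-11)·13 − 14·4]| = 761, so the area is 761/2.
Summing gcd(|Δx|,|Δy|) over the edges gives the boundary count: gcd(6,7) + gcd(7,22) + gcd(16,7) + gcd(4,13) + gcd(25,9) = 1+1+1+1+1 = 5.
Scaling by 4 multiplies the area by 4² = 16 (so the new area is 6088) and multiplies the boundary lattice-point count by 4, giving 20.
By Pick's theorem, the interior count of the dilated polygon is 6088 − 20/2 + 1 = 6079.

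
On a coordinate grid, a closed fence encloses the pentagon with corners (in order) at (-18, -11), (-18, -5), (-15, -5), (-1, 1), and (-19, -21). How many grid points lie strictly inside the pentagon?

By the shoelace formula, twice the signed area is |[(-18)·(-5) − (-18)·(-11)] + [(-18)·(-5) − (-15)·(-5)] + [(-15)·1 − (-1)·(-5)] + [(-1)·(-21) − (-19)·1] + [(-19)·(-11) − (-18)·(-21)]| = 242, so the area is 121.
Summing gcd(|Δx|,|Δy|) over the edges gives the boundary count: gcd(0,6) + gcd(3,0) + gcd(14,6) + gcd(18,22) + gcd(1,10) = 6+3+2+2+1 = 14.
Pick's theorem gives I = A − B/2 + 1 = 121 − 14/2 + 1 = 115.

115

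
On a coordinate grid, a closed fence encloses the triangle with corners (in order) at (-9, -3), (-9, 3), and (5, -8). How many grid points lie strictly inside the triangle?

Using the shoelace formula, 2A = |((-9)·3 − (-9)·(-3)) + ((-9)·(-8) − 5·3) + (5·(-3) − (-9)·(-8))| = 84, so the area is 42.
Along each edge there are gcd(|Δx|,|Δy|)+1 lattice points, so counting each shared vertex once the boundary has gcd(0,6) + gcd(14,11) + gcd(14,5) = 6+1+1 = 8.
Pick's theorem gives I = A − B/2 + 1 = 42 − 8/2 + 1 = 39.

39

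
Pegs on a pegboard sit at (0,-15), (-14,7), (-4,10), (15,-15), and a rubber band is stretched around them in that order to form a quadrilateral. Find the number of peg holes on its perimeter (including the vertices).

Along each edge there are gcd(|Δx|,|Δy|)+1 lattice points, so counting each shared vertex once the boundary has gcd(14,22) + gcd(10,3) + gcd(19,25) + gcd(15,0) = 2+1+1+15 = 19.

19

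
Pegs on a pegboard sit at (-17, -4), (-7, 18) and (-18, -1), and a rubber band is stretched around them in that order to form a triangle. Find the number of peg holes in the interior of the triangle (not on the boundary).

25

Using the shoelace formula, 2A = |((-17)·18 − (-7)·(-4)) + ((-7)·(-1) − (-18)·18) + ((-18)·(-4) − (-17)·(-1))| = 52, so the area is 26.
The number of boundary lattice points is Σ gcd(|Δx|,|Δy|) = gcd(10,22) + gcd(11,19) + gcd(1,3) = 2+1+1 = 4.
By Pick's theorem A = I + B/2 − 1, so I = 26 − 4/2 + 1 = 25.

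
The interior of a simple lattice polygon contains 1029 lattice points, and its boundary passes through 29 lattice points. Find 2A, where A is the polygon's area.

2085

Pick's theorem states A = I + B/2 − 1, so A = 1029 + 29/2 − 1 = 2085/2.
Hence 2A = 2085.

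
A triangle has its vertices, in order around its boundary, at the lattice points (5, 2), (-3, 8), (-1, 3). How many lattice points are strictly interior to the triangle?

By the shoelace formula, twice the signed area is |[5·8 − (-3)·2] + [(-3)·3 − (-1)·8] + [(-1)·2 − 5·3]| = 28, so the area is 14.
The number of boundary lattice points is Σ gcd(|Δx|,|Δy|) = gcd(8,6) + gcd(2,5) + gcd(6,1) = 2+1+1 = 4.
Pick's theorem gives I = A − B/2 + 1 = 14 − 4/2 + 1 = 13.

13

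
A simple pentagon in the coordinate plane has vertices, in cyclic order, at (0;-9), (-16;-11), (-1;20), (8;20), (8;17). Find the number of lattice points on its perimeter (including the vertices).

17

Along each edge there are gcd(|Δx|,|Δy|)+1 lattice points, so counting each shared vertex once the boundary has gcd(16,2) + gcd(15,31) + gcd(9,0) + gcd(0,3) + gcd(8,26) = 2+1+9+3+2 = 17.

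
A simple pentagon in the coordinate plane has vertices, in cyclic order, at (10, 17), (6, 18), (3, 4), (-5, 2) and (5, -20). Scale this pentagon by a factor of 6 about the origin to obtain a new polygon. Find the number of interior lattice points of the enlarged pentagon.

8062

By the shoelace formula, twice the signed area is |(10·18 − 6·17) + (6·4 − 3·18) + (3·2 − (-5)·4) + ((-5)·(-20) − 5·2) + (5·17 − 10·(-20))| = 449, so the area is 224.5.
Along each edge there are gcd(|Δx|,|Δy|)+1 lattice points, so counting each shared vertex once the boundary has gcd(4,1) + gcd(3,14) + gcd(8,2) + gcd(10,22) + gcd(5,37) = 1+1+2+2+1 = 7.
Scaling by 6 multiplies the area by 6² = 36 (so the new area is 8082) and multiplies the boundary lattice-point count by 6, giving 42.
By Pick's theorem, the interior count of the dilated polygon is 8082 − 42/2 + 1 = 8062.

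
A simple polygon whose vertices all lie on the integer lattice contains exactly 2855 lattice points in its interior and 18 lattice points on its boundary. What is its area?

2863

Pick's theorem states A = I + B/2 − 1, so A = 2855 + 18/2 − 1 = 2863.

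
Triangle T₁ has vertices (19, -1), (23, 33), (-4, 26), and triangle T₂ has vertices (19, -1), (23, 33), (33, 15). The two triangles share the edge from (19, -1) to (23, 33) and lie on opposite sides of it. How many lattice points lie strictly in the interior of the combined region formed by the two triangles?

The union is the simple quadrilateral with vertices (19, -1), (-4, 26), (23, 33), (33, 15) in order.
The shoelace formula gives twice the area as |(19·26 − (-4)·(-1)) + ((-4)·33 − 23·26) + (23·15 − 33·33) + (33·(-1) − 19·15)| = 1302, so the area is 651.
The number of boundary lattice points is Σ gcd(|Δx|,|Δy|) = gcd(23,27) + gcd(27,7) + gcd(10,18) + gcd(14,16) = 1+1+2+2 = 6.
By Pick's theorem I = A − B/2 + 1 = 651 − 6/2 + 1 = 649.

649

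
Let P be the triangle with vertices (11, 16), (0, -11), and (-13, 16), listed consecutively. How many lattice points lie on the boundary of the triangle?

Along each edge there are gcd(|Δx|,|Δy|)+1 lattice points, so counting each shared vertex once the boundary has gcd(11,27) + gcd(13,27) + gcd(24,0) = 1+1+24 = 26.

26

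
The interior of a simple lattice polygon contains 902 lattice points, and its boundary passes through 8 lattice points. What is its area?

Pick's theorem states A = I + B/2 − 1, so A = 902 + 8/2 − 1 = 905.

905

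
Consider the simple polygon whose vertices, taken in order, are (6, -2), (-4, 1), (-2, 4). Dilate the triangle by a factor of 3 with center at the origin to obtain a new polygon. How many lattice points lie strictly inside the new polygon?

157

Using the shoelace formula, 2A = |(6·1 − (-4)·(-2)) + ((-4)·4 − (-2)·1) + ((-2)·(-2) − 6·4)| = 36, so the area is 18.
Along each edge there are gcd(|Δx|,|Δy|)+1 lattice points, so counting each shared vertex once the boundary has gcd(10,3) + gcd(2,3) + gcd(8,6) = 1+1+2 = 4.
Scaling by 3 multiplies the area by 3² = 9 (so the new area is 162) and multiplies the boundary lattice-point count by 3, giving 12.
By Pick's theorem, the interior count of the dilated polygon is 162 − 12/2 + 1 = 157.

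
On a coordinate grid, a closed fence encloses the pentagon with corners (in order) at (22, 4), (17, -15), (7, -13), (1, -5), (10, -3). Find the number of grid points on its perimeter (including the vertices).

7

Along each edge there are gcd(|Δx|,|Δy|)+1 lattice points, so counting each shared vertex once the boundary has gcd(5,19) + gcd(10,2) + gcd(6,8) + gcd(9,2) + gcd(12,7) = 1+2+2+1+1 = 7.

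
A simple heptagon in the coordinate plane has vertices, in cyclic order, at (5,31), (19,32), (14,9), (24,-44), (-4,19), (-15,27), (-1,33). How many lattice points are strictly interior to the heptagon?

866

The shoelace formula gives twice the area as |[5·32 − 19·31] + [19·9 − 14·32] + [14·(-44) − 24·9] + [24·19 − (-4)·(-44)] + [(-4)·27 − (-15)·19] + [(-15)·33 − (-1)·27] + [(-1)·31 − 5·33]| = 1745, so the area is 872.5.
Along each edge there are gcd(|Δx|,|Δy|)+1 lattice points, so counting each shared vertex once the boundary has gcd(14,1) + gcd(5,23) + gcd(10,53) + gcd(28,63) + gcd(11,8) + gcd(14,6) + gcd(6,2) = 1+1+1+7+1+2+2 = 15.
Pick's theorem gives I = A − B/2 + 1 = 872.5 − 15/2 + 1 = 866.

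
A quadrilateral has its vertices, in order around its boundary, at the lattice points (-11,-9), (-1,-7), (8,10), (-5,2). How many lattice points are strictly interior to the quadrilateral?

122

By the shoelace formula, twice the signed area is |((-11)·(-7) − (-1)·(-9)) + ((-1)·10 − 8·(-7)) + (8·2 − (-5)·10) + ((-5)·(-9) − (-11)·2)| = 247, so the area is 247/2.
The number of boundary lattice points is Σ gcd(|Δx|,|Δy|) = gcd(10,2) + gcd(9,17) + gcd(13,8) + gcd(6,11) = 2+1+1+1 = 5.
By Pick's theorem A = I + B/2 − 1, so I = 247/2 − 5/2 + 1 = 122.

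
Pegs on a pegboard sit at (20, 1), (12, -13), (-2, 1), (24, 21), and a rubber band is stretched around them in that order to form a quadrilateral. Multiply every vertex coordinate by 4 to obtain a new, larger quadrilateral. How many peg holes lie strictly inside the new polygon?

The shoelace formula gives twice the area as |[20·(-13) − 12·1] + [12·1 − (-2)·(-13)] + [(-2)·21 − 24·1] + [24·1 − 20·21]| = 748, so the area is 374.
Summing gcd(|Δx|,|Δy|) over the edges gives the boundary count: gcd(8,14) + gcd(14,14) + gcd(26,20) + gcd(4,20) = 2+14+2+4 = 22.
Scaling by 4 multiplies the area by 4² = 16 (so the new area is 5984) and multiplies the boundary lattice-point count by 4, giving 88.
By Pick's theorem, the interior count of the dilated polygon is 5984 − 88/2 + 1 = 5941.

5941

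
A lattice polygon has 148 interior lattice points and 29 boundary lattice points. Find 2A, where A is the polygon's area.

323

Pick's theorem states A = I + B/2 − 1, so A = 148 + 29/2 − 1 = 323/2.
Hence 2A = 323.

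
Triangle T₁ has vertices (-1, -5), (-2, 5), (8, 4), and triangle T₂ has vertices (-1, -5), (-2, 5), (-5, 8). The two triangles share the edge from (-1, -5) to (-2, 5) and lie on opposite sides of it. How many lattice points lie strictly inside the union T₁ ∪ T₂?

The union is the simple quadrilateral with vertices (-1, -5), (8, 4), (-2, 5), (-5, 8) in order.
The shoelace formula gives twice the area as |((-1)·4 − 8·(-5)) + (8·5 − (-2)·4) + ((-2)·8 − (-5)·5) + ((-5)·(-5) − (-1)·8)| = 126, so the area is 63.
The number of boundary lattice points is Σ gcd(|Δx|,|Δy|) = gcd(9,9) + gcd(10,1) + gcd(3,3) + gcd(4,13) = 9+1+3+1 = 14.
By Pick's theorem I = A − B/2 + 1 = 63 − 14/2 + 1 = 57.

57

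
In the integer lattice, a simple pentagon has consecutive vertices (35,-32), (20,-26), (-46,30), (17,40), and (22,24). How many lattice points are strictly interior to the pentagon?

2613

Using the shoelace formula, 2A = |(35·(-26) − 20·(-32)) + (20·30 − (-46)·(-26)) + ((-46)·40 − 17·30) + (17·24 − 22·40) + (22·(-32) − 35·24)| = 5232, so the area is 2616.
The number of boundary lattice points is Σ gcd(|Δx|,|Δy|) = gcd(15,6) + gcd(66,56) + gcd(63,10) + gcd(5,16) + gcd(13,56) = 3+2+1+1+1 = 8.
By Pick's theorem A = I + B/2 − 1, so I = 2616 − 8/2 + 1 = 2613.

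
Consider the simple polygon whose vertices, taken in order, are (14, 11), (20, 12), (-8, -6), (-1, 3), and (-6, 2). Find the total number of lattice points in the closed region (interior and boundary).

96

Using the shoelace formula, 2A = |(14·12 − 20·11) + (20·(-6) − (-8)·12) + ((-8)·3 − (-1)·(-6)) + ((-1)·2 − (-6)·3) + ((-6)·11 − 14·2)| = 184, so the area is 92.
Along each edge there are gcd(|Δx|,|Δy|)+1 lattice points, so counting each shared vertex once the boundary has gcd(6,1) + gcd(28,18) + gcd(7,9) + gcd(5,1) + gcd(20,9) = 1+2+1+1+1 = 6.
Pick's theorem gives I = A − B/2 + 1 = 92 − 6/2 + 1 = 90, so the closed region contains I + B = 90 + 6 = 96 lattice points.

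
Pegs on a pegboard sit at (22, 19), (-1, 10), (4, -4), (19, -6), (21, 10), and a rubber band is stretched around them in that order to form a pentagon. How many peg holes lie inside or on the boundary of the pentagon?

By the shoelace formula, twice the signed area is |(22·10 − (-1)·19) + ((-1)·(-4) − 4·10) + (4·(-6) − 19·(-4)) + (19·10 − 21·(-6)) + (21·19 − 22·10)| = 750, so the area is 375.
Summing gcd(|Δx|,|Δy|) over the edges gives the boundary count: gcd(23,9) + gcd(5,14) + gcd(15,2) + gcd(2,16) + gcd(1,9) = 1+1+1+2+1 = 6.
Pick's theorem gives I = A − B/2 + 1 = 375 − 6/2 + 1 = 373, so the closed region contains I + B = 373 + 6 = 379 lattice points.

379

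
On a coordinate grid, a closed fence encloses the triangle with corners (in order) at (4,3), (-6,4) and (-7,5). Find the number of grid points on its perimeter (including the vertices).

3

The number of boundary lattice points is Σ gcd(|Δx|,|Δy|) = gcd(10,1) + gcd(1,1) + gcd(11,2) = 1+1+1 = 3.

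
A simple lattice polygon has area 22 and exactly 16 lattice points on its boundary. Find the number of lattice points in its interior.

15

From Pick's theorem, I = A − B/2 + 1 = 22 − 16/2 + 1 = 15.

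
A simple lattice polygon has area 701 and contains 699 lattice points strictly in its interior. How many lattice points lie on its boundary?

Pick's theorem gives A = I + B/2 − 1, so B = 2(A − I + 1) = 2(701 − 699 + 1) = 6.

6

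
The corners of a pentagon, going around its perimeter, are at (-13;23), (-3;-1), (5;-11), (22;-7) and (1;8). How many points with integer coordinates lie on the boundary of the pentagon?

9

The number of boundary lattice points is Σ gcd(|Δx|,|Δy|) = gcd(10,24) + gcd(8,10) + gcd(17,4) + gcd(21,15) + gcd(14,15) = 2+2+1+3+1 = 9.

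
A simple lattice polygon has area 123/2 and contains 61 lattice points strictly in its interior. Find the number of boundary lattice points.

3

Pick's theorem gives A = I + B/2 − 1, so B = 2(A − I + 1) = 2(123/2 − 61 + 1) = 3.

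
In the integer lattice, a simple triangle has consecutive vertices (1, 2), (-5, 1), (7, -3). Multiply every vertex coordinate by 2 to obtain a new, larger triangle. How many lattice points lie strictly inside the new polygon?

Using the shoelace formula, 2A = |[1·1 − (-5)·2] + [(-5)·(-3) − 7·1] + [7·2 − 1·(-3)]| = 36, so the area is 18.
Along each edge there are gcd(|Δx|,|Δy|)+1 lattice points, so counting each shared vertex once the boundary has gcd(6,1) + gcd(12,4) + gcd(6,5) = 1+4+1 = 6.
Scaling by 2 multiplies the area by 2² = 4 (so the new area is 72) and multiplies the boundary lattice-point count by 2, giving 12.
By Pick's theorem, the interior count of the dilated polygon is 72 − 12/2 + 1 = 67.

67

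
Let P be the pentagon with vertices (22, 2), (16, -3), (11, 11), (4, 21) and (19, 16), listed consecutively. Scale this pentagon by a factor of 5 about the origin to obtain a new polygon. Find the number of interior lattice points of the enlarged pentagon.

4366

By the shoelace formula, twice the signed area is |(22·(-3) − 16·2) + (16·11 − 11·(-3)) + (11·21 − 4·11) + (4·16 − 19·21) + (19·2 − 22·16)| = 351, so the area is 175.5.
Summing gcd(|Δx|,|Δy|) over the edges gives the boundary count: gcd(6,5) + gcd(5,14) + gcd(7,10) + gcd(15,5) + gcd(3,14) = 1+1+1+5+1 = 9.
Scaling by 5 multiplies the area by 5² = 25 (so the new area is 8775/2) and multiplies the boundary lattice-point count by 5, giving 45.
By Pick's theorem, the interior count of the dilated polygon is 8775/2 − 45/2 + 1 = 4366.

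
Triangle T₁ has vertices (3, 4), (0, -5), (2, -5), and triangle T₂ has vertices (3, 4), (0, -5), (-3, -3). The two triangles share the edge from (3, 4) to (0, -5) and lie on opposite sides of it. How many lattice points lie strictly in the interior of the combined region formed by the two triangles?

24

The union is the simple quadrilateral with vertices (3, 4), (2, -5), (0, -5), (-3, -3) in order.
The shoelace formula gives twice the area as |(3·(-5) − 2·4) + (2·(-5) − 0·(-5)) + (0·(-3) − (-3)·(-5)) + ((-3)·4 − 3·(-3))| = 51, so the area is 25.5.
Along each edge there are gcd(|Δx|,|Δy|)+1 lattice points, so counting each shared vertex once the boundary has gcd(1,9) + gcd(2,0) + gcd(3,2) + gcd(6,7) = 1+2+1+1 = 5.
By Pick's theorem I = A − B/2 + 1 = 25.5 − 5/2 + 1 = 24.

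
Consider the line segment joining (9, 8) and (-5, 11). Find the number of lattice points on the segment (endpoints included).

2

The number of lattice points on a segment between lattice points is gcd(|Δx|,|Δy|) + 1 = gcd(14,3) + 1 = 1 + 1 = 2.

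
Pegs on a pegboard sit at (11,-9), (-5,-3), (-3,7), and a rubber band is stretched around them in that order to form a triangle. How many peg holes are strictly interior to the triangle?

By the shoelace formula, twice the signed area is |(11·(-3) − (-5)·(-9)) + ((-5)·7 − (-3)·(-3)) + ((-3)·(-9) − 11·7)| = 172, so the area is 86.
Along each edge there are gcd(|Δx|,|Δy|)+1 lattice points, so counting each shared vertex once the boundary has gcd(16,6) + gcd(2,10) + gcd(14,16) = 2+2+2 = 6.
By Pick's theorem A = I + B/2 − 1, so I = 86 − 6/2 + 1 = 84.

84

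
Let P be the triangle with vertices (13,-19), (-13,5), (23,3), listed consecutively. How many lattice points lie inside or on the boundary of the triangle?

410

By the shoelace formula, twice the signed area is |(13·5 − (-13)·(-19)) + ((-13)·3 − 23·5) + (23·(-19) − 13·3)| = 812, so the area is 406.
The number of boundary lattice points is Σ gcd(|Δx|,|Δy|) = gcd(26,24) + gcd(36,2) + gcd(10,22) = 2+2+2 = 6.
Pick's theorem gives I = A − B/2 + 1 = 406 − 6/2 + 1 = 404, so the closed region contains I + B = 404 + 6 = 410 lattice points.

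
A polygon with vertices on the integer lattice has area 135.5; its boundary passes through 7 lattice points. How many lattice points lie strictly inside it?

Pick's theorem A = I + B/2 − 1 rearranges to I = A − B/2 + 1 = 135.5 − 7/2 + 1 = 133.

133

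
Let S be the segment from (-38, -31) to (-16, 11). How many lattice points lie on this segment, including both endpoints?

3

The number of lattice points on a segment between lattice points is gcd(|Δx|,|Δy|) + 1 = gcd(22,42) + 1 = 2 + 1 = 3.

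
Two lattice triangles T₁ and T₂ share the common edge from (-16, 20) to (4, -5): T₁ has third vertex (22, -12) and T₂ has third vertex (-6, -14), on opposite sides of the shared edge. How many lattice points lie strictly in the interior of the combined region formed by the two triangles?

368

The union is the simple quadrilateral with vertices (-16, 20), (22, -12), (4, -5), (-6, -14) in order.
Using the shoelace formula, 2A = |[(-16)·(-12) − 22·20] + [22·(-5) − 4·(-12)] + [4·(-14) − (-6)·(-5)] + [(-6)·20 − (-16)·(-14)]| = 740, so the area is 370.
Summing gcd(|Δx|,|Δy|) over the edges gives the boundary count: gcd(38,32) + gcd(18,7) + gcd(10,9) + gcd(10,34) = 2+1+1+2 = 6.
By Pick's theorem I = A − B/2 + 1 = 370 − 6/2 + 1 = 368.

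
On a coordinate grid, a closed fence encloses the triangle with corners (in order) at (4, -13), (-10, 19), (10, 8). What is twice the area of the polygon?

The shoelace formula gives twice the area as |(4·19 − (-10)·(-13)) + ((-10)·8 − 10·19) + (10·(-13) − 4·8)| = 486, so the area is 243.

486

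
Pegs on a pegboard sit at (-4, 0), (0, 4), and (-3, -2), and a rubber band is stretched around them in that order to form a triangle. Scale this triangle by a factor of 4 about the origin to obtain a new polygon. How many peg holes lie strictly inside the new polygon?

81

Using the shoelace formula, 2A = |[(-4)·4 − 0·0] + [0·(-2) − (-3)·4] + [(-3)·0 − (-4)·(-2)]| = 12, so the area is 6.
Summing gcd(|Δx|,|Δy|) over the edges gives the boundary count: gcd(4,4) + gcd(3,6) + gcd(1,2) = 4+3+1 = 8.
Scaling by 4 multiplies the area by 4² = 16 (so the new area is 96) and multiplies the boundary lattice-point count by 4, giving 32.
By Pick's theorem, the interior count of the dilated polygon is 96 − 32/2 + 1 = 81.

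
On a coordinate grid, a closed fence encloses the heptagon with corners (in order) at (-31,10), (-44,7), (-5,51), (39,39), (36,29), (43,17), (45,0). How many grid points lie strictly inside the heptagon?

2692

Using the shoelace formula, 2A = |((-31)·7 − (-44)·10) + ((-44)·51 − (-5)·7) + ((-5)·39 − 39·51) + (39·29 − 36·39) + (36·17 − 43·29) + (43·0 − 45·17) + (45·10 − (-31)·0)| = 5393, so the area is 2696.5.
The number of boundary lattice points is Σ gcd(|Δx|,|Δy|) = gcd(13,3) + gcd(39,44) + gcd(44,12) + gcd(3,10) + gcd(7,12) + gcd(2,17) + gcd(76,10) = 1+1+4+1+1+1+2 = 11.
Pick's theorem gives I = A − B/2 + 1 = 2696.5 − 11/2 + 1 = 2692.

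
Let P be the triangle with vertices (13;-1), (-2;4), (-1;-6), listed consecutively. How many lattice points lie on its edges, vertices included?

7

Summing gcd(|Δx|,|Δy|) over the edges gives the boundary count: gcd(15,5) + gcd(1,10) + gcd(14,5) = 5+1+1 = 7.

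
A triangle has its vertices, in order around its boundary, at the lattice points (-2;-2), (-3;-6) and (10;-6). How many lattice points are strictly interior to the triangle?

Using the shoelace formula, 2A = |((-2)·(-6) − (-3)·(-2)) + ((-3)·(-6) − 10·(-6)) + (10·(-2) − (-2)·(-6))| = 52, so the area is 26.
Along each edge there are gcd(|Δx|,|Δy|)+1 lattice points, so counting each shared vertex once the boundary has gcd(1,4) + gcd(13,0) + gcd(12,4) = 1+13+4 = 18.
Pick's theorem gives I = A − B/2 + 1 = 26 − 18/2 + 1 = 18.

18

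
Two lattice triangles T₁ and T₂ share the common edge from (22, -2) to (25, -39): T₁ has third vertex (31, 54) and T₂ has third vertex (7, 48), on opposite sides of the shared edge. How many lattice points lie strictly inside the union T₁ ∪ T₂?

448

The union is the simple quadrilateral with vertices (22, -2), (31, 54), (25, -39), (7, 48) in order.
Using the shoelace formula, 2A = |(22·54 − 31·(-2)) + (31·(-39) − 25·54) + (25·48 − 7·(-39)) + (7·(-2) − 22·48)| = 906, so the area is 453.
Summing gcd(|Δx|,|Δy|) over the edges gives the boundary count: gcd(9,56) + gcd(6,93) + gcd(18,87) + gcd(15,50) = 1+3+3+5 = 12.
By Pick's theorem I = A − B/2 + 1 = 453 − 12/2 + 1 = 448.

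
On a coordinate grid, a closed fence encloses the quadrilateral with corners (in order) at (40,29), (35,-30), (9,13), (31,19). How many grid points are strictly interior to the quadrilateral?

790

By the shoelace formula, twice the signed area is |(40·(-30) − 35·29) + (35·13 − 9·(-30)) + (9·19 − 31·13) + (31·29 − 40·19)| = 1583, so the area is 791.5.
Along each edge there are gcd(|Δx|,|Δy|)+1 lattice points, so counting each shared vertex once the boundary has gcd(5,59) + gcd(26,43) + gcd(22,6) + gcd(9,10) = 1+1+2+1 = 5.
Pick's theorem gives I = A − B/2 + 1 = 791.5 − 5/2 + 1 = 790.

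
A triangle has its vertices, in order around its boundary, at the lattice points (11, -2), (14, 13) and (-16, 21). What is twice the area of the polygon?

474

The shoelace formula gives twice the area as |[11·13 − 14·(-2)] + [14·21 − (-16)·13] + [(-16)·(-2) − 11·21]| = 474, so the area is 237.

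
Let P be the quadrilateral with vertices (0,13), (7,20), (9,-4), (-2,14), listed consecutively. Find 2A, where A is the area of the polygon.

207

Using the shoelace formula, 2A = |(0·20 − 7·13) + (7·(-4) − 9·20) + (9·14 − (-2)·(-4)) + ((-2)·13 − 0·14)| = 207, so the area is 207/2.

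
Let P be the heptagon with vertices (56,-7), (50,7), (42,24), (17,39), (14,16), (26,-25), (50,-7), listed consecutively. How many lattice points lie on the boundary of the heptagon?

Along each edge there are gcd(|Δx|,|Δy|)+1 lattice points, so counting each shared vertex once the boundary has gcd(6,14) + gcd(8,17) + gcd(25,15) + gcd(3,23) + gcd(12,41) + gcd(24,18) + gcd(6,0) = 2+1+5+1+1+6+6 = 22.

22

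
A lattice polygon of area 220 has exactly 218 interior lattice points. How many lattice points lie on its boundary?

Pick's theorem gives A = I + B/2 − 1, so B = 2(A − I + 1) = 2(220 − 218 + 1) = 6.

6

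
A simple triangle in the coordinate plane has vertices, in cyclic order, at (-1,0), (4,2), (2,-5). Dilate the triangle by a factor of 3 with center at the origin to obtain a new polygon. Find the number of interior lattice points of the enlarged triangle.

136

The shoelace formula gives twice the area as |((-1)·2 − 4·0) + (4·(-5) − 2·2) + (2·0 − (-1)·(-5))| = 31, so the area is 15.5.
Summing gcd(|Δx|,|Δy|) over the edges gives the boundary count: gcd(5,2) + gcd(2,7) + gcd(3,5) = 1+1+1 = 3.
Scaling by 3 multiplies the area by 3² = 9 (so the new area is 139.5) and multiplies the boundary lattice-point count by 3, giving 9.
By Pick's theorem, the interior count of the dilated polygon is 139.5 − 9/2 + 1 = 136.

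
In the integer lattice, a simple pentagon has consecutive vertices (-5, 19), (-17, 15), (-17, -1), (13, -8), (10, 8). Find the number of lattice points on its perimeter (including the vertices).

Summing gcd(|Δx|,|Δy|) over the edges gives the boundary count: gcd(12,4) + gcd(0,16) + gcd(30,7) + gcd(3,16) + gcd(15,11) = 4+16+1+1+1 = 23.

23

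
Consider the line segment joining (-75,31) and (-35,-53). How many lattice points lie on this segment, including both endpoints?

The number of lattice points on a segment between lattice points is gcd(|Δx|,|Δy|) + 1 = gcd(40,84) + 1 = 4 + 1 = 5.

5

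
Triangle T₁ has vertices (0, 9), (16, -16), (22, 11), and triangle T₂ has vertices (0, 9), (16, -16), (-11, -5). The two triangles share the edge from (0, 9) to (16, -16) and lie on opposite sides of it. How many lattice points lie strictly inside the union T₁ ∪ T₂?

538

The union is the simple quadrilateral with vertices (0, 9), (22, 11), (16, -16), (-11, -5) in order.
By the shoelace formula, twice the signed area is |[0·11 − 22·9] + [22·(-16) − 16·11] + [16·(-5) − (-11)·(-16)] + [(-11)·9 − 0·(-5)]| = 1081, so the area is 1081/2.
The number of boundary lattice points is Σ gcd(|Δx|,|Δy|) = gcd(22,2) + gcd(6,27) + gcd(27,11) + gcd(11,14) = 2+3+1+1 = 7.
By Pick's theorem I = A − B/2 + 1 = 1081/2 − 7/2 + 1 = 538.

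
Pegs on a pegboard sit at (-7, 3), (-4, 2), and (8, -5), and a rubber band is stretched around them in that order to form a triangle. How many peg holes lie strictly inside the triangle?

The shoelace formula gives twice the area as |((-7)·2 − (-4)·3) + ((-4)·(-5) − 8·2) + (8·3 − (-7)·(-5))| = 9, so the area is 9/2.
Along each edge there are gcd(|Δx|,|Δy|)+1 lattice points, so counting each shared vertex once the boundary has gcd(3,1) + gcd(12,7) + gcd(15,8) = 1+1+1 = 3.
Pick's theorem gives I = A − B/2 + 1 = 9/2 − 3/2 + 1 = 4.

4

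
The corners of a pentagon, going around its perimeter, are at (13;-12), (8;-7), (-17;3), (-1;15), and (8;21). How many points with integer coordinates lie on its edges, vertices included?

18

Along each edge there are gcd(|Δx|,|Δy|)+1 lattice points, so counting each shared vertex once the boundary has gcd(5,5) + gcd(25,10) + gcd(16,12) + gcd(9,6) + gcd(5,33) = 5+5+4+3+1 = 18.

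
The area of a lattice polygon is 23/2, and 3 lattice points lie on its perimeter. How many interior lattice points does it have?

11

From Pick's theorem, I = A − B/2 + 1 = 23/2 − 3/2 + 1 = 11.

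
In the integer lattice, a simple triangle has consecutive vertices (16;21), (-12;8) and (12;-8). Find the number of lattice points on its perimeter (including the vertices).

The number of boundary lattice points is Σ gcd(|Δx|,|Δy|) = gcd(28,13) + gcd(24,16) + gcd(4,29) = 1+8+1 = 10.

10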